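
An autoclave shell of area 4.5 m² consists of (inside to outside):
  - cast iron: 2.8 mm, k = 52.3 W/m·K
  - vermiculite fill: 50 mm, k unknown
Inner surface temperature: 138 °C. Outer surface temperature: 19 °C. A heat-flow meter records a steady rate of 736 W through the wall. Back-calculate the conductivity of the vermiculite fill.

k ≈ 0.0687 W/(m·K)

Series thermal resistances:
R_cast iron = L/(kA) = 0.0028/(52.3×4.5) = 1.19×10^-5 K/W
Sum of known resistances R_other = 1.19×10^-5 K/W
Total R = ΔT/Q = 119/736 = 0.1617 K/W
R_vermiculite fill = R_total − R_other = 0.1617 K/W
k = L/(R·A) = 0.05/(0.1617×4.5)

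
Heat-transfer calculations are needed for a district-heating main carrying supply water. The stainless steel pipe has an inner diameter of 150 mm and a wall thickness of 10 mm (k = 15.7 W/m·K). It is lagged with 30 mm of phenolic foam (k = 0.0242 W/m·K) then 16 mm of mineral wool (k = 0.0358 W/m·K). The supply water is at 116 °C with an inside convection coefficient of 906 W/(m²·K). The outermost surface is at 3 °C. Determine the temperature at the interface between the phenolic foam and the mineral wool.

Per-layer cylindrical resistances, series-summed:
R_inner film = 1/(h_i·2πr₁L) = 1/(906×2π×0.075×1) = 0.002342 K/W
R_stainless steel pipe wall = ln(85/75)/(2π×15.7×1) = 0.001269 K/W
R_phenolic foam = ln(115/85)/(2π×0.0242×1) = 1.988 K/W
R_mineral wool = ln(131/115)/(2π×0.0358×1) = 0.5791 K/W
R_total = 2.571 K/W
Q = ΔT/R_total = 113/2.571
Q = 44 W/m
T_interface = T_inner − Q·ΣR(inner→interface) = 116 − 44×1.992

T ≈ 28.5 °C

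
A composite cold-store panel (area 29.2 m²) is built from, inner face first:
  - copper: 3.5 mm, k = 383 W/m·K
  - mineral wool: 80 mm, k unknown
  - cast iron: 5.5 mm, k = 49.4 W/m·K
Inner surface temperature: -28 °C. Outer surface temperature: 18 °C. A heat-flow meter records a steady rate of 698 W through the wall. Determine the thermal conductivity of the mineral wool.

Thermal resistances in series:
R_copper = L/(kA) = 0.0035/(383×29.2) = 3.13×10^-7 K/W
R_cast iron = L/(kA) = 0.0055/(49.4×29.2) = 3.813×10^-6 K/W
Sum of known resistances R_other = 4.126×10^-6 K/W
Total R = ΔT/Q = 46/698 = 0.0659 K/W
R_mineral wool = R_total − R_other = 0.0659 K/W
k = L/(R·A) = 0.08/(0.0659×29.2)

k ≈ 0.0416 W/(m·K)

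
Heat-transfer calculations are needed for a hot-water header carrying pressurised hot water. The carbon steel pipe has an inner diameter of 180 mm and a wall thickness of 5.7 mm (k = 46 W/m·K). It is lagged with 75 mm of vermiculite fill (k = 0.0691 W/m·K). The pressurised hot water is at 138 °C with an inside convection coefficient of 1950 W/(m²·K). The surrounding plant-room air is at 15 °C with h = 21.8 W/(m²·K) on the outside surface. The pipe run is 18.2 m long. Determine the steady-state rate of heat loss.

For a radial system each layer contributes R = ln(r_out/r_in)/(2πkL); films add R = 1/(hA).
R_inner film = 1/(h_i·2πr₁L) = 1/(1950×2π×0.09×18.2) = 4.983×10^-5 K/W
R_carbon steel pipe wall = ln(95.7/90)/(2π×46×18.2) = 1.167×10^-5 K/W
R_vermiculite fill = ln(170.7/95.7)/(2π×0.0691×18.2) = 0.07323 K/W
R_outer film = 1/(h_o·2πr_oL) = 1/(21.8×2π×0.1707×18.2) = 0.00235 K/W
R_total = 0.07565 K/W
Q = ΔT/R_total = 123/0.07565

Q ≈ 1630 W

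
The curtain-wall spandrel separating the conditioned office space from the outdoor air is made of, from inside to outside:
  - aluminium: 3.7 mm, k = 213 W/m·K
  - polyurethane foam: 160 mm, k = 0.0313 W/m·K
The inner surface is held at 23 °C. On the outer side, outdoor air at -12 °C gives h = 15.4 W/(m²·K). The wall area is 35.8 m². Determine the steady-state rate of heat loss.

Treating each layer as a thermal resistance in series:
R_aluminium = L/(kA) = 0.0037/(213×35.8) = 4.852×10^-7 K/W
R_polyurethane foam = L/(kA) = 0.16/(0.0313×35.8) = 0.1428 K/W
R_outer film = 1/(h_o·A) = 1/(15.4×35.8) = 0.001814 K/W
R_total = 0.1446 K/W
Q = ΔT / R_total = 35 / 0.1446

Q ≈ 242 W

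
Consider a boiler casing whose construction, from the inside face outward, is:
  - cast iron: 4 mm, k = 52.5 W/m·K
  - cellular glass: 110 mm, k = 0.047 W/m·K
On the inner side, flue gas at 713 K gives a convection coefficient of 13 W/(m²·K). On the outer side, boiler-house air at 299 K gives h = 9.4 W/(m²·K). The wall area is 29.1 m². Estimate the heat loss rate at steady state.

Model the wall as resistances in series:
R_inner film = 1/(h_i·A) = 1/(13×29.1) = 0.002643 K/W
R_cast iron = L/(kA) = 0.004/(52.5×29.1) = 2.618×10^-6 K/W
R_cellular glass = L/(kA) = 0.11/(0.047×29.1) = 0.08043 K/W
R_outer film = 1/(h_o·A) = 1/(9.4×29.1) = 0.003656 K/W
R_total = 0.08673 K/W
Q = ΔT / R_total = 414 / 0.08673

Q ≈ 4770 W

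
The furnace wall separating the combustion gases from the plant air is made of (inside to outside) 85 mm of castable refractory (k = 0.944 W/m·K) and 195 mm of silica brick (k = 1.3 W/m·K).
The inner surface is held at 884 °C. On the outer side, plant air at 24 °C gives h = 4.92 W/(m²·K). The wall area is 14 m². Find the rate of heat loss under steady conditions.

Q ≈ 27200 W

Model the wall as resistances in series:
R_castable refractory = L/(kA) = 0.085/(0.944×14) = 0.006432 K/W
R_silica brick = L/(kA) = 0.195/(1.3×14) = 0.01071 K/W
R_outer film = 1/(h_o·A) = 1/(4.92×14) = 0.01452 K/W
R_total = 0.03166 K/W
Q = ΔT / R_total = 860 / 0.03166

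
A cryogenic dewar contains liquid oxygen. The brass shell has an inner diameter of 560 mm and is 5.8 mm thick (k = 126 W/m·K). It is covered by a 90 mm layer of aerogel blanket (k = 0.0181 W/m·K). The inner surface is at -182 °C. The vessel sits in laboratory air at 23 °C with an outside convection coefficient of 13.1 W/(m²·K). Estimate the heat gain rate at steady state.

Q ≈ 55 W

For a spherical shell R = (1/r₁ − 1/r₂)/(4πk); film R = 1/(h·4πr²). In series:
R_brass shell = (1/0.28 − 1/0.2858)/(4π×126) = 4.577×10^-5 K/W
R_aerogel blanket = (1/0.2858 − 1/0.3758)/(4π×0.0181) = 3.684 K/W
R_outer film = 1/(h·4πr_o²) = 1/(13.1×4π×0.3758²) = 0.04301 K/W
R_total = 3.727 K/W
Q = ΔT/R_total = 205/3.727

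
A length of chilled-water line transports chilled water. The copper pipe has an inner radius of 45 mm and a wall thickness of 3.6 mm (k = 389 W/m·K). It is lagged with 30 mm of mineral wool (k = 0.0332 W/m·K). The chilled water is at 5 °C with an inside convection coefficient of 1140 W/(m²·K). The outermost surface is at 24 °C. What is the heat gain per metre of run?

For a radial system each layer contributes R = ln(r_out/r_in)/(2πkL); films add R = 1/(hA).
R_inner film = 1/(h_i·2πr₁L) = 1/(1140×2π×0.045×1) = 0.003102 K/W
R_copper pipe wall = ln(48.6/45)/(2π×389×1) = 3.149×10^-5 K/W
R_mineral wool = ln(78.6/48.6)/(2π×0.0332×1) = 2.305 K/W
R_total = 2.308 K/W
Q = ΔT/R_total = 19/2.308

q′ ≈ 8.23 W/m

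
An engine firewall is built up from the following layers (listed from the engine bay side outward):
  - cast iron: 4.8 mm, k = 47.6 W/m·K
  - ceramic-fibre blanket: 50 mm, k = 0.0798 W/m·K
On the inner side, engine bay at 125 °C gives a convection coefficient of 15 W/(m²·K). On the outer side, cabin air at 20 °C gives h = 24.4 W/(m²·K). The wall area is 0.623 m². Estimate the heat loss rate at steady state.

Q ≈ 89.1 W

Series thermal resistances:
R_inner film = 1/(h_i·A) = 1/(15×0.623) = 0.107 K/W
R_cast iron = L/(kA) = 0.0048/(47.6×0.623) = 1.619×10^-4 K/W
R_ceramic-fibre blanket = L/(kA) = 0.05/(0.0798×0.623) = 1.006 K/W
R_outer film = 1/(h_o·A) = 1/(24.4×0.623) = 0.06578 K/W
R_total = 1.179 K/W
Q = ΔT / R_total = 105 / 1.179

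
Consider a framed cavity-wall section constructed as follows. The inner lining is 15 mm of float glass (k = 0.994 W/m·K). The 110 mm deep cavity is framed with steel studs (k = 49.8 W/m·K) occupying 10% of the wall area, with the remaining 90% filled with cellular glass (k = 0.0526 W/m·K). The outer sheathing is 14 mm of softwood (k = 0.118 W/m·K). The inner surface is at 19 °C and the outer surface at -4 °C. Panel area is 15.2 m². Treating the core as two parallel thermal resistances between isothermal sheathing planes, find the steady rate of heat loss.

Sheathing layers in series; stud and cavity paths in parallel between them.
R_inner = 0.015/(0.994×15.2) = 9.928×10^-4 K/W
R_stud  = 0.11/(49.8×0.1×15.2) = 0.001453 K/W
R_cav   = 0.11/(0.0526×0.9×15.2) = 0.1529 K/W
1/R_core = 1/R_stud + 1/R_cav → R_core = 0.001439 K/W
R_outer = 0.014/(0.118×15.2) = 0.007806 K/W
R_total = 0.01024 K/W
Q = ΔT/R_total = 23/0.01024

Q ≈ 2250 W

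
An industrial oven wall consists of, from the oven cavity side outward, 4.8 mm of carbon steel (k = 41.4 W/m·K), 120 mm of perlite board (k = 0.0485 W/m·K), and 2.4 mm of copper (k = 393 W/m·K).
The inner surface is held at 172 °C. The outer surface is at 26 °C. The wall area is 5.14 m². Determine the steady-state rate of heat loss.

Using the resistance-network approach (series):
R_carbon steel = L/(kA) = 0.0048/(41.4×5.14) = 2.256×10^-5 K/W
R_perlite board = L/(kA) = 0.12/(0.0485×5.14) = 0.4814 K/W
R_copper = L/(kA) = 0.0024/(393×5.14) = 1.188×10^-6 K/W
R_total = 0.4814 K/W
Q = ΔT / R_total = 146 / 0.4814

Q ≈ 303 W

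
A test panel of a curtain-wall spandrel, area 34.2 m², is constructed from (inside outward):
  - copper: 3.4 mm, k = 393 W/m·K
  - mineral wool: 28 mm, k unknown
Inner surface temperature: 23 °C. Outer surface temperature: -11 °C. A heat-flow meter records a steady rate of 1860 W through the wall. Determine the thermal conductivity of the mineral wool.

Using the resistance-network approach (series):
R_copper = L/(kA) = 0.0034/(393×34.2) = 2.53×10^-7 K/W
Sum of known resistances R_other = 2.53×10^-7 K/W
Total R = ΔT/Q = 34/1860 = 0.01828 K/W
R_mineral wool = R_total − R_other = 0.01828 K/W
k = L/(R·A) = 0.028/(0.01828×34.2)

k ≈ 0.0448 W/(m·K)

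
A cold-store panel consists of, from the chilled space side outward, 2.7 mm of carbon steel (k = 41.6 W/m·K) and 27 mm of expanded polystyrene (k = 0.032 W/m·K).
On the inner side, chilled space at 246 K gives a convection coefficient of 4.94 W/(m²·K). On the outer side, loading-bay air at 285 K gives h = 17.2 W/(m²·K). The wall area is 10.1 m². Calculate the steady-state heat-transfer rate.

Series thermal resistances:
R_inner film = 1/(h_i·A) = 1/(4.94×10.1) = 0.02004 K/W
R_carbon steel = L/(kA) = 0.0027/(41.6×10.1) = 6.426×10^-6 K/W
R_expanded polystyrene = L/(kA) = 0.027/(0.032×10.1) = 0.08354 K/W
R_outer film = 1/(h_o·A) = 1/(17.2×10.1) = 0.005756 K/W
R_total = 0.1093 K/W
Q = ΔT / R_total = 39 / 0.1093

Q ≈ 357 W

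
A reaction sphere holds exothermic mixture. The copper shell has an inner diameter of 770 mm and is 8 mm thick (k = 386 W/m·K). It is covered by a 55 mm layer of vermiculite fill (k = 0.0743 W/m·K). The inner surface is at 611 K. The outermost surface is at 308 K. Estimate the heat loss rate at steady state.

Q ≈ 906 W

Spherical conduction: R = (1/r_in − 1/r_out)/(4πk) per layer; series-sum.
R_copper shell = (1/0.385 − 1/0.393)/(4π×386) = 1.09×10^-5 K/W
R_vermiculite fill = (1/0.393 − 1/0.448)/(4π×0.0743) = 0.3346 K/W
R_total = 0.3346 K/W
Q = ΔT/R_total = 303/0.3346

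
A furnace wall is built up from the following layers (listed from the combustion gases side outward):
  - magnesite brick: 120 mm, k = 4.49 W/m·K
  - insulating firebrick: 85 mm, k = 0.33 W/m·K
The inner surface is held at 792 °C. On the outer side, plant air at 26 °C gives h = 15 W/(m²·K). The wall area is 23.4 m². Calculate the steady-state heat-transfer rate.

Thermal resistances in series:
R_magnesite brick = L/(kA) = 0.12/(4.49×23.4) = 0.001142 K/W
R_insulating firebrick = L/(kA) = 0.085/(0.33×23.4) = 0.01101 K/W
R_outer film = 1/(h_o·A) = 1/(15×23.4) = 0.002849 K/W
R_total = 0.015 K/W
Q = ΔT / R_total = 766 / 0.015

Q ≈ 51100 W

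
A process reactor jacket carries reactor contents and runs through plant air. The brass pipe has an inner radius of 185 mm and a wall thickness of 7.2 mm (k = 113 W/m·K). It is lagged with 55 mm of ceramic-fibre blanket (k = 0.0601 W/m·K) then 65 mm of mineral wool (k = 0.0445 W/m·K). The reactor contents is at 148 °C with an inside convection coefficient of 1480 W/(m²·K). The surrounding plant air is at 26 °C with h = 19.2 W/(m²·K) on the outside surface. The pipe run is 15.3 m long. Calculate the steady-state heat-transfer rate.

Cylindrical conduction, so R = ln(r₂/r₁)/(2πkL) per layer, in series:
R_inner film = 1/(h_i·2πr₁L) = 1/(1480×2π×0.185×15.3) = 3.799×10^-5 K/W
R_brass pipe wall = ln(192.2/185)/(2π×113×15.3) = 3.515×10^-6 K/W
R_ceramic-fibre blanket = ln(247.2/192.2)/(2π×0.0601×15.3) = 0.04356 K/W
R_mineral wool = ln(312.2/247.2)/(2π×0.0445×15.3) = 0.05457 K/W
R_outer film = 1/(h_o·2πr_oL) = 1/(19.2×2π×0.3122×15.3) = 0.001735 K/W
R_total = 0.09991 K/W
Q = ΔT/R_total = 122/0.09991

Q ≈ 1220 W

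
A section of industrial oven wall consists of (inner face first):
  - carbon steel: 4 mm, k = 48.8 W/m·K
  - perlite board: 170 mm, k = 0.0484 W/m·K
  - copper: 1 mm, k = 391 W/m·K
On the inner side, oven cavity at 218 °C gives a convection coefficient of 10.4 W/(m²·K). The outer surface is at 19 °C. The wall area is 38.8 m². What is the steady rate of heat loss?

Q ≈ 2140 W

Series thermal resistances:
R_inner film = 1/(h_i·A) = 1/(10.4×38.8) = 0.002478 K/W
R_carbon steel = L/(kA) = 0.004/(48.8×38.8) = 2.113×10^-6 K/W
R_perlite board = L/(kA) = 0.17/(0.0484×38.8) = 0.09053 K/W
R_copper = L/(kA) = 0.001/(391×38.8) = 6.592×10^-8 K/W
R_total = 0.09301 K/W
Q = ΔT / R_total = 199 / 0.09301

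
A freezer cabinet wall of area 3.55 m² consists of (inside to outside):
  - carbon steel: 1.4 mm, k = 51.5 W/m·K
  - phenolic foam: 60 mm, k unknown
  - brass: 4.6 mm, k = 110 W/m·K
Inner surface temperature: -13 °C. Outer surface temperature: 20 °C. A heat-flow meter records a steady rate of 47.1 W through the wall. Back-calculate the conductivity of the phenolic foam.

Model the wall as resistances in series:
R_carbon steel = L/(kA) = 0.0014/(51.5×3.55) = 7.658×10^-6 K/W
R_brass = L/(kA) = 0.0046/(110×3.55) = 1.178×10^-5 K/W
Sum of known resistances R_other = 1.944×10^-5 K/W
Total R = ΔT/Q = 33/47.1 = 0.7006 K/W
R_phenolic foam = R_total − R_other = 0.7006 K/W
k = L/(R·A) = 0.06/(0.7006×3.55)

k ≈ 0.0241 W/(m·K)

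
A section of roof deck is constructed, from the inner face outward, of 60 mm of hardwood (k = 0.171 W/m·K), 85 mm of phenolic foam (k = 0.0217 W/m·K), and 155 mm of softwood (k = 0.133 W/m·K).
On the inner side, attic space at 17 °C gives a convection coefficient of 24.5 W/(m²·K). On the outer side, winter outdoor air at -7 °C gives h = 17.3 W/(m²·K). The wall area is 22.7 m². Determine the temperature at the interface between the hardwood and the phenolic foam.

T ≈ 15.3 °C

Using the resistance-network approach (series):
R_inner film = 1/(h_i·A) = 1/(24.5×22.7) = 0.001798 K/W
R_hardwood = L/(kA) = 0.06/(0.171×22.7) = 0.01546 K/W
R_phenolic foam = L/(kA) = 0.085/(0.0217×22.7) = 0.1726 K/W
R_softwood = L/(kA) = 0.155/(0.133×22.7) = 0.05134 K/W
R_outer film = 1/(h_o·A) = 1/(17.3×22.7) = 0.002546 K/W
R_total = 0.2437 K/W;  Q = ΔT/R_total = 24/0.2437 = 98.48 W
T_interface = T_inner − Q·ΣR(inner→interface) = 17 − 98.5×0.01726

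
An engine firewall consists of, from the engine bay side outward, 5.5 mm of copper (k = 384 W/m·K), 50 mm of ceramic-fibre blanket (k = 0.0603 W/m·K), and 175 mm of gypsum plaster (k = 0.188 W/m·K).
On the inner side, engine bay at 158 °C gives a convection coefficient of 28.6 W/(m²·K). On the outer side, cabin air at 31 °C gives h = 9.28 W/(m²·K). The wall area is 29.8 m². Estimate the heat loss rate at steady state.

Q ≈ 1990 W

Series thermal resistances:
R_inner film = 1/(h_i·A) = 1/(28.6×29.8) = 0.001173 K/W
R_copper = L/(kA) = 0.0055/(384×29.8) = 4.806×10^-7 K/W
R_ceramic-fibre blanket = L/(kA) = 0.05/(0.0603×29.8) = 0.02783 K/W
R_gypsum plaster = L/(kA) = 0.175/(0.188×29.8) = 0.03124 K/W
R_outer film = 1/(h_o·A) = 1/(9.28×29.8) = 0.003616 K/W
R_total = 0.06385 K/W
Q = ΔT / R_total = 127 / 0.06385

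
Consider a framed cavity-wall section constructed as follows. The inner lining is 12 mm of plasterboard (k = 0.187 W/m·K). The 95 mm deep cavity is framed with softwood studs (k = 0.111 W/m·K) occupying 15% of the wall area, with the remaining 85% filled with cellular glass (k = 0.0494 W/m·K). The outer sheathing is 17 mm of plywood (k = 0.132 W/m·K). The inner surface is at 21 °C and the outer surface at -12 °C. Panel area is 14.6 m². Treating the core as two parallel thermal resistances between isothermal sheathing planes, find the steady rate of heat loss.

Q ≈ 266 W

Sheathing layers in series; stud and cavity paths in parallel between them.
R_inner = 0.012/(0.187×14.6) = 0.004395 K/W
R_stud  = 0.095/(0.111×0.15×14.6) = 0.3908 K/W
R_cav   = 0.095/(0.0494×0.85×14.6) = 0.155 K/W
1/R_core = 1/R_stud + 1/R_cav → R_core = 0.111 K/W
R_outer = 0.017/(0.132×14.6) = 0.008821 K/W
R_total = 0.1242 K/W
Q = ΔT/R_total = 33/0.1242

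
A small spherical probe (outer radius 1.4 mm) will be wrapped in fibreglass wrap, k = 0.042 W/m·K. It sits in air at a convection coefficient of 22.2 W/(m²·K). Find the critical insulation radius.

For a sphere r_cr = 2k/h = 2×0.042/22.2
r_cr = 3.78 mm; since the bare radius (1.4 mm) is below r_cr, adding a thin layer of insulation will *increase* heat loss.

r_cr ≈ 3.78 mm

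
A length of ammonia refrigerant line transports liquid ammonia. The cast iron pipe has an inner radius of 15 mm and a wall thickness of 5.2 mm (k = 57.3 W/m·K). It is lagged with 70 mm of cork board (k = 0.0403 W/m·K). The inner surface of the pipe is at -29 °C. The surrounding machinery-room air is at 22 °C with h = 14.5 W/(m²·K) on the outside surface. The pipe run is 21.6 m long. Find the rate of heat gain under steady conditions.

For a radial system each layer contributes R = ln(r_out/r_in)/(2πkL); films add R = 1/(hA).
R_cast iron pipe wall = ln(20.2/15)/(2π×57.3×21.6) = 3.827×10^-5 K/W
R_cork board = ln(90.2/20.2)/(2π×0.0403×21.6) = 0.2736 K/W
R_outer film = 1/(h_o·2πr_oL) = 1/(14.5×2π×0.0902×21.6) = 0.005634 K/W
R_total = 0.2793 K/W
Q = ΔT/R_total = 51/0.2793

Q ≈ 183 W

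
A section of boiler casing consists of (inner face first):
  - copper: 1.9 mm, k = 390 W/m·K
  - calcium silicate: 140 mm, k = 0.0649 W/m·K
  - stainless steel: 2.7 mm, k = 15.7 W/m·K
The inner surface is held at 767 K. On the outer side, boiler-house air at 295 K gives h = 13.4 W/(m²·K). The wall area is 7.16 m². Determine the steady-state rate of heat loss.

Q ≈ 1510 W

Treating each layer as a thermal resistance in series:
R_copper = L/(kA) = 0.0019/(390×7.16) = 6.804×10^-7 K/W
R_calcium silicate = L/(kA) = 0.14/(0.0649×7.16) = 0.3013 K/W
R_stainless steel = L/(kA) = 0.0027/(15.7×7.16) = 2.402×10^-5 K/W
R_outer film = 1/(h_o·A) = 1/(13.4×7.16) = 0.01042 K/W
R_total = 0.3117 K/W
Q = ΔT / R_total = 472 / 0.3117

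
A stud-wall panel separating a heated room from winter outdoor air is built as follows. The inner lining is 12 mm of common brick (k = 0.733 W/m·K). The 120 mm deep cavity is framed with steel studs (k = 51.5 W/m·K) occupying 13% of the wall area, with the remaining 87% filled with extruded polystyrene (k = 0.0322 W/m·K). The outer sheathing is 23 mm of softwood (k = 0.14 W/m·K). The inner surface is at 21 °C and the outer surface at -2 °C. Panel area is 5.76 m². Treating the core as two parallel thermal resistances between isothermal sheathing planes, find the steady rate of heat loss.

Sheathing layers in series; stud and cavity paths in parallel between them.
R_inner = 0.012/(0.733×5.76) = 0.002842 K/W
R_stud  = 0.12/(51.5×0.13×5.76) = 0.003112 K/W
R_cav   = 0.12/(0.0322×0.87×5.76) = 0.7437 K/W
1/R_core = 1/R_stud + 1/R_cav → R_core = 0.003099 K/W
R_outer = 0.023/(0.14×5.76) = 0.02852 K/W
R_total = 0.03446 K/W
Q = ΔT/R_total = 23/0.03446

Q ≈ 667 W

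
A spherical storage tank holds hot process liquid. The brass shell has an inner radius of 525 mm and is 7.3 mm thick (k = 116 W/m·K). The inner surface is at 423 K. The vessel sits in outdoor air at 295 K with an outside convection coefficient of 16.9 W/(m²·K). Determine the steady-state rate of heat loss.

Radial (spherical) resistances in series:
R_brass shell = (1/0.525 − 1/0.5323)/(4π×116) = 1.792×10^-5 K/W
R_outer film = 1/(h·4πr_o²) = 1/(16.9×4π×0.5323²) = 0.01662 K/W
R_total = 0.01664 K/W
Q = ΔT/R_total = 128/0.01664

Q ≈ 7690 W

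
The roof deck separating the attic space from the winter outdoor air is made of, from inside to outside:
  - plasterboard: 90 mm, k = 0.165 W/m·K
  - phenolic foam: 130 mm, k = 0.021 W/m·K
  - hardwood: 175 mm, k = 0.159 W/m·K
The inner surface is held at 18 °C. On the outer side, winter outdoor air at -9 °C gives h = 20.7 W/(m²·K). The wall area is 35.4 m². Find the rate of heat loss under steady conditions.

Using the resistance-network approach (series):
R_plasterboard = L/(kA) = 0.09/(0.165×35.4) = 0.01541 K/W
R_phenolic foam = L/(kA) = 0.13/(0.021×35.4) = 0.1749 K/W
R_hardwood = L/(kA) = 0.175/(0.159×35.4) = 0.03109 K/W
R_outer film = 1/(h_o·A) = 1/(20.7×35.4) = 0.001365 K/W
R_total = 0.2227 K/W
Q = ΔT / R_total = 27 / 0.2227

Q ≈ 121 W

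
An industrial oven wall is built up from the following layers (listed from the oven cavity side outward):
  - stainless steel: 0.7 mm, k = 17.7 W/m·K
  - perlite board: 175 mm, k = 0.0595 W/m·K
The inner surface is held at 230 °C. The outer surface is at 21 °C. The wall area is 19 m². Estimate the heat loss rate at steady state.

Treating each layer as a thermal resistance in series:
R_stainless steel = L/(kA) = 0.0007/(17.7×19) = 2.081×10^-6 K/W
R_perlite board = L/(kA) = 0.175/(0.0595×19) = 0.1548 K/W
R_total = 0.1548 K/W
Q = ΔT / R_total = 209 / 0.1548

Q ≈ 1350 W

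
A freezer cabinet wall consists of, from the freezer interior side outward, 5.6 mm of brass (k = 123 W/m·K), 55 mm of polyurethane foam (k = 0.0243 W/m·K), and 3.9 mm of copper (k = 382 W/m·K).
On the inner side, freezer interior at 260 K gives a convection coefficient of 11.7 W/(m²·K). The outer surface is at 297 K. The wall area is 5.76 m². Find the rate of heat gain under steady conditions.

Model the wall as resistances in series:
R_inner film = 1/(h_i·A) = 1/(11.7×5.76) = 0.01484 K/W
R_brass = L/(kA) = 0.0056/(123×5.76) = 7.904×10^-6 K/W
R_polyurethane foam = L/(kA) = 0.055/(0.0243×5.76) = 0.3929 K/W
R_copper = L/(kA) = 0.0039/(382×5.76) = 1.772×10^-6 K/W
R_total = 0.4078 K/W
Q = ΔT / R_total = 37 / 0.4078

Q ≈ 90.7 W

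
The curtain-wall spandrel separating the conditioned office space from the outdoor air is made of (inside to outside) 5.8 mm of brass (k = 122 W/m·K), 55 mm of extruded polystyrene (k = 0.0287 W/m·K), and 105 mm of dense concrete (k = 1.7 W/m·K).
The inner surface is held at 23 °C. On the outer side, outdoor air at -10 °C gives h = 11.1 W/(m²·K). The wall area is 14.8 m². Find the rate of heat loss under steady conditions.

Q ≈ 236 W

Model the wall as resistances in series:
R_brass = L/(kA) = 0.0058/(122×14.8) = 3.212×10^-6 K/W
R_extruded polystyrene = L/(kA) = 0.055/(0.0287×14.8) = 0.1295 K/W
R_dense concrete = L/(kA) = 0.105/(1.7×14.8) = 0.004173 K/W
R_outer film = 1/(h_o·A) = 1/(11.1×14.8) = 0.006087 K/W
R_total = 0.1397 K/W
Q = ΔT / R_total = 33 / 0.1397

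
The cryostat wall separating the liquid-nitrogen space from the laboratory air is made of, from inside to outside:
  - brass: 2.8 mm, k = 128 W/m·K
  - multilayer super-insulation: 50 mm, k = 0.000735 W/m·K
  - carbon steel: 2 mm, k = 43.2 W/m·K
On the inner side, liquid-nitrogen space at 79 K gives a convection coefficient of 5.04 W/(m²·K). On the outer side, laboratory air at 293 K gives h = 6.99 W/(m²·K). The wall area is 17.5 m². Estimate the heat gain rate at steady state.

Q ≈ 54.8 W

Model the wall as resistances in series:
R_inner film = 1/(h_i·A) = 1/(5.04×17.5) = 0.01134 K/W
R_brass = L/(kA) = 0.0028/(128×17.5) = 1.25×10^-6 K/W
R_multilayer super-insulation = L/(kA) = 0.05/(0.000735×17.5) = 3.887 K/W
R_carbon steel = L/(kA) = 0.002/(43.2×17.5) = 2.646×10^-6 K/W
R_outer film = 1/(h_o·A) = 1/(6.99×17.5) = 0.008175 K/W
R_total = 3.907 K/W
Q = ΔT / R_total = 214 / 3.907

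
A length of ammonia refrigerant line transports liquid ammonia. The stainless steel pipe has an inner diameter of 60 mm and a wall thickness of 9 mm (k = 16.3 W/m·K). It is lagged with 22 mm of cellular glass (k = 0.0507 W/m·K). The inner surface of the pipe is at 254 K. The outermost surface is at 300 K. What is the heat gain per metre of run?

For a radial system each layer contributes R = ln(r_out/r_in)/(2πkL); films add R = 1/(hA).
R_stainless steel pipe wall = ln(39/30)/(2π×16.3×1) = 0.002562 K/W
R_cellular glass = ln(61/39)/(2π×0.0507×1) = 1.404 K/W
R_total = 1.407 K/W
Q = ΔT/R_total = 46/1.407

q′ ≈ 32.7 W/m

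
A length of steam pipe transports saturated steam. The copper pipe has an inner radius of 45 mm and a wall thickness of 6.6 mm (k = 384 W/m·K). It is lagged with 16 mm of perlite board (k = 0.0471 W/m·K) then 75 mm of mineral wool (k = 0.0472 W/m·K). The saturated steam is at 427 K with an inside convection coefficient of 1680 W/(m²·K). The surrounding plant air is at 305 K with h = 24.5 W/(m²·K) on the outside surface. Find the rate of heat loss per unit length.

Radial resistances (cylindrical: R_cond = ln(r_o/r_i)/(2πkL), R_conv = 1/(h·2πrL)):
R_inner film = 1/(h_i·2πr₁L) = 1/(1680×2π×0.045×1) = 0.002105 K/W
R_copper pipe wall = ln(51.6/45)/(2π×384×1) = 5.672×10^-5 K/W
R_perlite board = ln(67.6/51.6)/(2π×0.0471×1) = 0.9126 K/W
R_mineral wool = ln(142.6/67.6)/(2π×0.0472×1) = 2.517 K/W
R_outer film = 1/(h_o·2πr_oL) = 1/(24.5×2π×0.1426×1) = 0.04555 K/W
R_total = 3.477 K/W
Q = ΔT/R_total = 122/3.477

q′ ≈ 35.1 W/m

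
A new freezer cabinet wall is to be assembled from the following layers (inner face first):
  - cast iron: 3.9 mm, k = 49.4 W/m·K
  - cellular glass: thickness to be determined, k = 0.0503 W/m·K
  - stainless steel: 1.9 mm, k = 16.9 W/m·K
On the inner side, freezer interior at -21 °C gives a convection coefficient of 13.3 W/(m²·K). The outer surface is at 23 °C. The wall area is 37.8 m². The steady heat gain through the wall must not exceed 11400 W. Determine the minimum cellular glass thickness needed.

L ≈ 3.55 mm

Series thermal resistances:
R_inner film = 1/(h_i·A) = 1/(13.3×37.8) = 0.001989 K/W
R_cast iron = L/(kA) = 0.0039/(49.4×37.8) = 2.089×10^-6 K/W
R_stainless steel = L/(kA) = 0.0019/(16.9×37.8) = 2.974×10^-6 K/W
Sum of the known resistances R_other = 0.001994 K/W
Required total resistance R_tot = ΔT/Q_allow = 44/11400 = 0.00386 K/W
R_cellular glass = R_tot − R_other = 0.001865 K/W
L = R·k·A = 0.001865×0.0503×37.8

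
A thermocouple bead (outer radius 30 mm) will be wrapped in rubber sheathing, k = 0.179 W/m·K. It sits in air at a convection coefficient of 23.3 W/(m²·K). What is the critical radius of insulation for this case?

For a sphere r_cr = 2k/h = 2×0.179/23.3
r_cr = 15.4 mm; since the bare radius (30 mm) is above r_cr, any added insulation will reduce heat loss.

r_cr ≈ 15.4 mm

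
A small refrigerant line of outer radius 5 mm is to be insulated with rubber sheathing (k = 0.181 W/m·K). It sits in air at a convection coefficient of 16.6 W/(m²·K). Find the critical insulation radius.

For a cylinder r_cr = k/h = 0.181/16.6
r_cr = 10.9 mm; since the bare radius (5 mm) is below r_cr, adding a thin layer of insulation will *increase* heat loss.

r_cr ≈ 10.9 mm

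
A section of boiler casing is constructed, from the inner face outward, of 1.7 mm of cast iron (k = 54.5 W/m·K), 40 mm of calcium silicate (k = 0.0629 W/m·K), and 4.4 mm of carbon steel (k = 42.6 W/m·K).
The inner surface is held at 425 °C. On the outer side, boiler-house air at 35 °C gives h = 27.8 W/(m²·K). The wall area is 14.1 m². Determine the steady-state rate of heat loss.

Treating each layer as a thermal resistance in series:
R_cast iron = L/(kA) = 0.0017/(54.5×14.1) = 2.212×10^-6 K/W
R_calcium silicate = L/(kA) = 0.04/(0.0629×14.1) = 0.0451 K/W
R_carbon steel = L/(kA) = 0.0044/(42.6×14.1) = 7.325×10^-6 K/W
R_outer film = 1/(h_o·A) = 1/(27.8×14.1) = 0.002551 K/W
R_total = 0.04766 K/W
Q = ΔT / R_total = 390 / 0.04766

Q ≈ 8180 W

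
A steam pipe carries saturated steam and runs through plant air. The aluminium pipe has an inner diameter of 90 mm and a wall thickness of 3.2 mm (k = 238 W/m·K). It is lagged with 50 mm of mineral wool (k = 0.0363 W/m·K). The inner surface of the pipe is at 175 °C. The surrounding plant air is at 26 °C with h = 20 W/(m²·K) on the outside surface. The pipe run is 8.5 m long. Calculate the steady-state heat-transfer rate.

Radial resistances (cylindrical: R_cond = ln(r_o/r_i)/(2πkL), R_conv = 1/(h·2πrL)):
R_aluminium pipe wall = ln(48.2/45)/(2π×238×8.5) = 5.405×10^-6 K/W
R_mineral wool = ln(98.2/48.2)/(2π×0.0363×8.5) = 0.3671 K/W
R_outer film = 1/(h_o·2πr_oL) = 1/(20×2π×0.0982×8.5) = 0.009534 K/W
R_total = 0.3766 K/W
Q = ΔT/R_total = 149/0.3766

Q ≈ 396 W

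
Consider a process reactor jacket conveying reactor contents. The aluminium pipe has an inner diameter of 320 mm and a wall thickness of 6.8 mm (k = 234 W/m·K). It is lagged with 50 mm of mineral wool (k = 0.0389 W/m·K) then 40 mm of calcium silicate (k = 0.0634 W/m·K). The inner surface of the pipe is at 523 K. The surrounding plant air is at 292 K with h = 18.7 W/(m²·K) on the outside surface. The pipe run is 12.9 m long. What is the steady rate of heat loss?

Q ≈ 1950 W

Treating each annulus and film as a series resistance:
R_aluminium pipe wall = ln(166.8/160)/(2π×234×12.9) = 2.194×10^-6 K/W
R_mineral wool = ln(216.8/166.8)/(2π×0.0389×12.9) = 0.08315 K/W
R_calcium silicate = ln(256.8/216.8)/(2π×0.0634×12.9) = 0.03295 K/W
R_outer film = 1/(h_o·2πr_oL) = 1/(18.7×2π×0.2568×12.9) = 0.002569 K/W
R_total = 0.1187 K/W
Q = ΔT/R_total = 231/0.1187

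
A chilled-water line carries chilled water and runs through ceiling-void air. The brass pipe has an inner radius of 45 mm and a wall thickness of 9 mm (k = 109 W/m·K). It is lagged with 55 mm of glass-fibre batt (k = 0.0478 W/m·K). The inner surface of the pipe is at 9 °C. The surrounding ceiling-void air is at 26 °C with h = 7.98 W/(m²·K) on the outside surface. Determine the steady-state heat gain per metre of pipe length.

Radial resistances (cylindrical: R_cond = ln(r_o/r_i)/(2πkL), R_conv = 1/(h·2πrL)):
R_brass pipe wall = ln(54/45)/(2π×109×1) = 2.662×10^-4 K/W
R_glass-fibre batt = ln(109/54)/(2π×0.0478×1) = 2.339 K/W
R_outer film = 1/(h_o·2πr_oL) = 1/(7.98×2π×0.109×1) = 0.183 K/W
R_total = 2.522 K/W
Q = ΔT/R_total = 17/2.522

q′ ≈ 6.74 W/m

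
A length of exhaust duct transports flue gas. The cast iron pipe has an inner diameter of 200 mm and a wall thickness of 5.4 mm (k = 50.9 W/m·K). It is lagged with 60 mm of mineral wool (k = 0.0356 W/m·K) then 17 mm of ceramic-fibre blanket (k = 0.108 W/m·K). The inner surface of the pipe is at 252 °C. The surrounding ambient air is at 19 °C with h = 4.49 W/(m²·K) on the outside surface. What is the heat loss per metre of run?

For a radial system each layer contributes R = ln(r_out/r_in)/(2πkL); films add R = 1/(hA).
R_cast iron pipe wall = ln(105.4/100)/(2π×50.9×1) = 1.644×10^-4 K/W
R_mineral wool = ln(165.4/105.4)/(2π×0.0356×1) = 2.014 K/W
R_ceramic-fibre blanket = ln(182.4/165.4)/(2π×0.108×1) = 0.1442 K/W
R_outer film = 1/(h_o·2πr_oL) = 1/(4.49×2π×0.1824×1) = 0.1943 K/W
R_total = 2.353 K/W
Q = ΔT/R_total = 233/2.353

q′ ≈ 99 W/m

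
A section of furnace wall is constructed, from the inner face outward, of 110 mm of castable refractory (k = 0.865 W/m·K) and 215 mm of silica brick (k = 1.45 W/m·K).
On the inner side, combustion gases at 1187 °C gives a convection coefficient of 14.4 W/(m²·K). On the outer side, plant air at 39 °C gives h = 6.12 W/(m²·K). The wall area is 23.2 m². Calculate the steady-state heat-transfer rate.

Using the resistance-network approach (series):
R_inner film = 1/(h_i·A) = 1/(14.4×23.2) = 0.002993 K/W
R_castable refractory = L/(kA) = 0.11/(0.865×23.2) = 0.005481 K/W
R_silica brick = L/(kA) = 0.215/(1.45×23.2) = 0.006391 K/W
R_outer film = 1/(h_o·A) = 1/(6.12×23.2) = 0.007043 K/W
R_total = 0.02191 K/W
Q = ΔT / R_total = 1148 / 0.02191

Q ≈ 52400 W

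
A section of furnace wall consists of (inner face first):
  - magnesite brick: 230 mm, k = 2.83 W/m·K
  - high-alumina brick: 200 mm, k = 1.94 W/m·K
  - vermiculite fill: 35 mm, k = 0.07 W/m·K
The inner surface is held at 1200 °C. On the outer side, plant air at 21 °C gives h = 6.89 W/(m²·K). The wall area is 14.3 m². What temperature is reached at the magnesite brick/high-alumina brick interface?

Series thermal resistances:
R_magnesite brick = L/(kA) = 0.23/(2.83×14.3) = 0.005683 K/W
R_high-alumina brick = L/(kA) = 0.2/(1.94×14.3) = 0.007209 K/W
R_vermiculite fill = L/(kA) = 0.035/(0.07×14.3) = 0.03497 K/W
R_outer film = 1/(h_o·A) = 1/(6.89×14.3) = 0.01015 K/W
R_total = 0.05801 K/W;  Q = ΔT/R_total = 1179/0.05801 = 20330 W
T_interface = T_inner − Q·ΣR(inner→interface) = 1200 − 20300×0.005683

T ≈ 1080 °C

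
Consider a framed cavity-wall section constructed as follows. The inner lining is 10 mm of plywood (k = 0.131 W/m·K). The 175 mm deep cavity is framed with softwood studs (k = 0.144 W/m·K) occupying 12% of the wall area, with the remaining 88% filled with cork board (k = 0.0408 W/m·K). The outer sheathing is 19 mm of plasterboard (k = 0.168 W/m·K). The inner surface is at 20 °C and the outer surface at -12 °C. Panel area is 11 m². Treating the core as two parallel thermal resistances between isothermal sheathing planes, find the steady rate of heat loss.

Sheathing layers in series; stud and cavity paths in parallel between them.
R_inner = 0.01/(0.131×11) = 0.00694 K/W
R_stud  = 0.175/(0.144×0.12×11) = 0.9207 K/W
R_cav   = 0.175/(0.0408×0.88×11) = 0.4431 K/W
1/R_core = 1/R_stud + 1/R_cav → R_core = 0.2991 K/W
R_outer = 0.019/(0.168×11) = 0.01028 K/W
R_total = 0.3164 K/W
Q = ΔT/R_total = 32/0.3164

Q ≈ 101 W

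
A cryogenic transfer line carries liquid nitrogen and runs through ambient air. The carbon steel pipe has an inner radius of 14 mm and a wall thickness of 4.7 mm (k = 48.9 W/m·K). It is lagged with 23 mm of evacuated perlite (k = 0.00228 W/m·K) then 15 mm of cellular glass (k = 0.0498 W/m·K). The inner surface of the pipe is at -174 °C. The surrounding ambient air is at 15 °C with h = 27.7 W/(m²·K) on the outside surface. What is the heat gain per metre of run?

Treating each annulus and film as a series resistance:
R_carbon steel pipe wall = ln(18.7/14)/(2π×48.9×1) = 9.421×10^-4 K/W
R_evacuated perlite = ln(41.7/18.7)/(2π×0.00228×1) = 55.98 K/W
R_cellular glass = ln(56.7/41.7)/(2π×0.0498×1) = 0.982 K/W
R_outer film = 1/(h_o·2πr_oL) = 1/(27.7×2π×0.0567×1) = 0.1013 K/W
R_total = 57.07 K/W
Q = ΔT/R_total = 189/57.07

q′ ≈ 3.31 W/m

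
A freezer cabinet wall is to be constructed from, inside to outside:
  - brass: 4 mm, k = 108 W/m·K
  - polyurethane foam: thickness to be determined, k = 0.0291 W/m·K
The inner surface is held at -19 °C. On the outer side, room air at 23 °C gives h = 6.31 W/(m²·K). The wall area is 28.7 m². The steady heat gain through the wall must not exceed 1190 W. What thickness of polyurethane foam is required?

L ≈ 24.9 mm

Using the resistance-network approach (series):
R_brass = L/(kA) = 0.004/(108×28.7) = 1.29×10^-6 K/W
R_outer film = 1/(h_o·A) = 1/(6.31×28.7) = 0.005522 K/W
Sum of the known resistances R_other = 0.005523 K/W
Required total resistance R_tot = ΔT/Q_allow = 42/1190 = 0.03529 K/W
R_polyurethane foam = R_tot − R_other = 0.02977 K/W
L = R·k·A = 0.02977×0.0291×28.7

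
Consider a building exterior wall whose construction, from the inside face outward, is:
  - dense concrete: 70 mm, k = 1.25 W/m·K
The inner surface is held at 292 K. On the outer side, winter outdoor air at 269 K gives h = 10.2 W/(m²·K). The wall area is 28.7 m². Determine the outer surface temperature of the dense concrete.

Thermal resistances in series:
R_dense concrete = L/(kA) = 0.07/(1.25×28.7) = 0.001951 K/W
R_outer film = 1/(h_o·A) = 1/(10.2×28.7) = 0.003416 K/W
R_total = 0.005367 K/W;  Q = ΔT/R_total = 23/0.005367 = 4285 W
T_interface = T_inner − Q·ΣR(inner→interface) = 292 − 4290×0.001951

T ≈ 284 K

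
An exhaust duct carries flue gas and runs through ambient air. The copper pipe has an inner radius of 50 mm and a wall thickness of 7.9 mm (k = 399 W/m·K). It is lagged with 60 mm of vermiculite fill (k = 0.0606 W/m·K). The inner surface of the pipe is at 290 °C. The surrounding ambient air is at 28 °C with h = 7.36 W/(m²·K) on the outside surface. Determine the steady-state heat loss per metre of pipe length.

q′ ≈ 128 W/m

Cylindrical conduction, so R = ln(r₂/r₁)/(2πkL) per layer, in series:
R_copper pipe wall = ln(57.9/50)/(2π×399×1) = 5.851×10^-5 K/W
R_vermiculite fill = ln(117.9/57.9)/(2π×0.0606×1) = 1.868 K/W
R_outer film = 1/(h_o·2πr_oL) = 1/(7.36×2π×0.1179×1) = 0.1834 K/W
R_total = 2.051 K/W
Q = ΔT/R_total = 262/2.051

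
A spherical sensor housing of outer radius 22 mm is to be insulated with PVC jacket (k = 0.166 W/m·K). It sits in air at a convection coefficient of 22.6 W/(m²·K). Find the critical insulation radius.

For a sphere r_cr = 2k/h = 2×0.166/22.6
r_cr = 14.7 mm; since the bare radius (22 mm) is above r_cr, any added insulation will reduce heat loss.

r_cr ≈ 14.7 mm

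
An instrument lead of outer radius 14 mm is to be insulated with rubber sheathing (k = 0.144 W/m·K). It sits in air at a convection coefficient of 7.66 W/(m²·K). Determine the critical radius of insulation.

r_cr ≈ 18.8 mm

For a cylinder r_cr = k/h = 0.144/7.66
r_cr = 18.8 mm; since the bare radius (14 mm) is below r_cr, adding a thin layer of insulation will *increase* heat loss.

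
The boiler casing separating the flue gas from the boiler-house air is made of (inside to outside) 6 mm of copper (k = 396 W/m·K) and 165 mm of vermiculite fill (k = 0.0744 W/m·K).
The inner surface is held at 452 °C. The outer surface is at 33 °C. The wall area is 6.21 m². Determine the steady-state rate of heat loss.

Treating each layer as a thermal resistance in series:
R_copper = L/(kA) = 0.006/(396×6.21) = 2.44×10^-6 K/W
R_vermiculite fill = L/(kA) = 0.165/(0.0744×6.21) = 0.3571 K/W
R_total = 0.3571 K/W
Q = ΔT / R_total = 419 / 0.3571

Q ≈ 1170 W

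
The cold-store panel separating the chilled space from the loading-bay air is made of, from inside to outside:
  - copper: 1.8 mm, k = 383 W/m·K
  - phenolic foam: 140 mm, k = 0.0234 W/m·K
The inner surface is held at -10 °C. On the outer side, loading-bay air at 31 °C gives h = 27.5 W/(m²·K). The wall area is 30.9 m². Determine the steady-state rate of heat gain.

Model the wall as resistances in series:
R_copper = L/(kA) = 0.0018/(383×30.9) = 1.521×10^-7 K/W
R_phenolic foam = L/(kA) = 0.14/(0.0234×30.9) = 0.1936 K/W
R_outer film = 1/(h_o·A) = 1/(27.5×30.9) = 0.001177 K/W
R_total = 0.1948 K/W
Q = ΔT / R_total = 41 / 0.1948

Q ≈ 210 W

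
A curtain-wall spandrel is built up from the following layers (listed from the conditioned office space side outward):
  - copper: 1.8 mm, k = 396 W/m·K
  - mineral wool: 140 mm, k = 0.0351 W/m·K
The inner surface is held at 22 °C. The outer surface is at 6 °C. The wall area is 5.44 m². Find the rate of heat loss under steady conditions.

Q ≈ 21.8 W

Using the resistance-network approach (series):
R_copper = L/(kA) = 0.0018/(396×5.44) = 8.356×10^-7 K/W
R_mineral wool = L/(kA) = 0.14/(0.0351×5.44) = 0.7332 K/W
R_total = 0.7332 K/W
Q = ΔT / R_total = 16 / 0.7332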